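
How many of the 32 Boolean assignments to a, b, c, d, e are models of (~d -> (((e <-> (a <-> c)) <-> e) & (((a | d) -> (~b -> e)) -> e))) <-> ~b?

17

Initial set: {((~d -> (((e <-> (a <-> c)) <-> e) & (((a | d) -> (~b -> e)) -> e))) <-> ~b)}.
((~d -> (((e <-> (a <-> c)) <-> e) & (((a | d) -> (~b -> e)) -> e))) <-> ~b): β-rule — branch into (~d -> (((e <-> (a <-> c)) <-> e) & (((a | d) -> (~b -> e)) -> e))), ~b  //  ~(~d -> (((e <-> (a <-> c)) <-> e) & (((a | d) -> (~b -> e)) -> e))), ~~b.
  branch 1 (add (~d -> (((e <-> (a <-> c)) <-> e) & (((a | d) -> (~b -> e)) -> e))), ~b):
    (~d -> (((e <-> (a <-> c)) <-> e) & (((a | d) -> (~b -> e)) -> e))): β-rule — branch into ~~d  //  (((e <-> (a <-> c)) <-> e) & (((a | d) -> (~b -> e)) -> e)).
      branch 1.1 (add ~~d):
        ○ open, literals {b=0, d=1}.
      branch 1.2 (add (((e <-> (a <-> c)) <-> e) & (((a | d) -> (~b -> e)) -> e))):
        (((e <-> (a <-> c)) <-> e) & (((a | d) -> (~b -> e)) -> e)): α-rule — add ((e <-> (a <-> c)) <-> e), (((a | d) -> (~b -> e)) -> e).
        ((e <-> (a <-> c)) <-> e): β-rule — branch into (e <-> (a <-> c)), e  //  ~(e <-> (a <-> c)), ~e.
          branch 1.2.1 (add (e <-> (a <-> c)), e):
            (((a | d) -> (~b -> e)) -> e): β-rule — branch into ~((a | d) -> (~b -> e))  //  e.
              branch 1.2.1.1 (add ~((a | d) -> (~b -> e))):
                ~((a | d) -> (~b -> e)): α-rule — add (a | d), ~(~b -> e).
                ~(~b -> e): α-rule — add ~b, ~e.
                × closes — contains both e and ~e.
              branch 1.2.1.2 (add e):
                (e <-> (a <-> c)): β-rule — branch into e, (a <-> c)  //  ~e, ~(a <-> c).
                  branch 1.2.1.2.1 (add e, (a <-> c)):
                    (a <-> c): β-rule — branch into a, c  //  ~a, ~c.
                      branch 1.2.1.2.1.1 (add a, c):
                        ○ open, literals {a=1, b=0, c=1, e=1}.
                      branch 1.2.1.2.1.2 (add ~a, ~c):
                        ○ open, literals {a=0, b=0, c=0, e=1}.
                  branch 1.2.1.2.2 (add ~e, ~(a <-> c)):
                    × closes — contains both e and ~e.
          branch 1.2.2 (add ~(e <-> (a <-> c)), ~e):
            (((a | d) -> (~b -> e)) -> e): β-rule — branch into ~((a | d) -> (~b -> e))  //  e.
              branch 1.2.2.1 (add ~((a | d) -> (~b -> e))):
                ~((a | d) -> (~b -> e)): α-rule — add (a | d), ~(~b -> e).
                ~(~b -> e): α-rule — add ~b, ~e.
                ~(e <-> (a <-> c)): β-rule — branch into e, ~(a <-> c)  //  ~e, (a <-> c).
                  branch 1.2.2.1.1 (add e, ~(a <-> c)):
                    × closes — contains both e and ~e.
                  branch 1.2.2.1.2 (add ~e, (a <-> c)):
                    (a | d): β-rule — branch into a  //  d.
                      branch 1.2.2.1.2.1 (add a):
                        (a <-> c): β-rule — branch into a, c  //  ~a, ~c.
                          branch 1.2.2.1.2.1.1 (add a, c):
                            ○ open, literals {a=1, b=0, c=1, e=0}.
                          branch 1.2.2.1.2.1.2 (add ~a, ~c):
                            × closes — contains both a and ~a.
                      branch 1.2.2.1.2.2 (add d):
                        (a <-> c): β-rule — branch into a, c  //  ~a, ~c.
                          branch 1.2.2.1.2.2.1 (add a, c):
                            ○ open, literals {a=1, b=0, c=1, d=1, e=0}.
                          branch 1.2.2.1.2.2.2 (add ~a, ~c):
                            ○ open, literals {a=0, b=0, c=0, d=1, e=0}.
              branch 1.2.2.2 (add e):
                × closes — contains both e and ~e.
  branch 2 (add ~(~d -> (((e <-> (a <-> c)) <-> e) & (((a | d) -> (~b -> e)) -> e))), ~~b):
    ~(~d -> (((e <-> (a <-> c)) <-> e) & (((a | d) -> (~b -> e)) -> e))): α-rule — add ~d, ~(((e <-> (a <-> c)) <-> e) & (((a | d) -> (~b -> e)) -> e)).
    ~(((e <-> (a <-> c)) <-> e) & (((a | d) -> (~b -> e)) -> e)): β-rule — branch into ~((e <-> (a <-> c)) <-> e)  //  ~(((a | d) -> (~b -> e)) -> e).
      branch 2.1 (add ~((e <-> (a <-> c)) <-> e)):
        ~((e <-> (a <-> c)) <-> e): β-rule — branch into (e <-> (a <-> c)), ~e  //  ~(e <-> (a <-> c)), e.
          branch 2.1.1 (add (e <-> (a <-> c)), ~e):
            (e <-> (a <-> c)): β-rule — branch into e, (a <-> c)  //  ~e, ~(a <-> c).
              branch 2.1.1.1 (add e, (a <-> c)):
                × closes — contains both e and ~e.
              branch 2.1.1.2 (add ~e, ~(a <-> c)):
                ~(a <-> c): β-rule — branch into a, ~c  //  ~a, c.
                  branch 2.1.1.2.1 (add a, ~c):
                    ○ open, literals {a=1, b=1, c=0, d=0, e=0}.
                  branch 2.1.1.2.2 (add ~a, c):
                    ○ open, literals {a=0, b=1, c=1, d=0, e=0}.
          branch 2.1.2 (add ~(e <-> (a <-> c)), e):
            ~(e <-> (a <-> c)): β-rule — branch into e, ~(a <-> c)  //  ~e, (a <-> c).
              branch 2.1.2.1 (add e, ~(a <-> c)):
                ~(a <-> c): β-rule — branch into a, ~c  //  ~a, c.
                  branch 2.1.2.1.1 (add a, ~c):
                    ○ open, literals {a=1, b=1, c=0, d=0, e=1}.
                  branch 2.1.2.1.2 (add ~a, c):
                    ○ open, literals {a=0, b=1, c=1, d=0, e=1}.
              branch 2.1.2.2 (add ~e, (a <-> c)):
                × closes — contains both e and ~e.
      branch 2.2 (add ~(((a | d) -> (~b -> e)) -> e)):
        ~(((a | d) -> (~b -> e)) -> e): α-rule — add ((a | d) -> (~b -> e)), ~e.
        ((a | d) -> (~b -> e)): β-rule — branch into ~(a | d)  //  (~b -> e).
          branch 2.2.1 (add ~(a | d)):
            ~(a | d): α-rule — add ~a, ~d.
            ○ open, literals {a=0, b=1, d=0, e=0}.
          branch 2.2.2 (add (~b -> e)):
            (~b -> e): β-rule — branch into ~~b  //  e.
              branch 2.2.2.1 (add ~~b):
                ○ open, literals {b=1, d=0, e=0}.
              branch 2.2.2.2 (add e):
                × closes — contains both e and ~e.
8 branches closed, 12 open.
Each open branch fixes some atoms; the unmentioned ones are free. Counting distinct full assignments: branch {b=0, d=1} (a, c, e) contributes 8 new; branch {a=1, b=0, c=1, e=1} (d) contributes 1 new; branch {a=0, b=0, c=0, e=1} (d) contributes 1 new; branch {a=1, b=0, c=1, e=0} (d) contributes 1 new; branch {a=1, b=0, c=1, d=1, e=0} (none free) contributes 0 new; branch {a=0, b=0, c=0, d=1, e=0} (none free) contributes 0 new; branch {a=1, b=1, c=0, d=0, e=0} (none free) contributes 1 new; branch {a=0, b=1, c=1, d=0, e=0} (none free) contributes 1 new; branch {a=1, b=1, c=0, d=0, e=1} (none free) contributes 1 new; branch {a=0, b=1, c=1, d=0, e=1} (none free) contributes 1 new; branch {a=0, b=1, d=0, e=0} (c) contributes 1 new; branch {b=1, d=0, e=0} (a, c) contributes 1 new. Total: 17.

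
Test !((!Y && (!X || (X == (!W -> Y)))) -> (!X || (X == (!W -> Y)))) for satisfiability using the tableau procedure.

Initial set: {!((!Y && (!X || (X == (!W -> Y)))) -> (!X || (X == (!W -> Y))))}.
!((!Y && (!X || (X == (!W -> Y)))) -> (!X || (X == (!W -> Y)))): α-rule — add (!Y && (!X || (X == (!W -> Y)))), !(!X || (X == (!W -> Y))).
(!Y && (!X || (X == (!W -> Y)))): α-rule — add !Y, (!X || (X == (!W -> Y))).
!(!X || (X == (!W -> Y))): α-rule — add !!X, !(X == (!W -> Y)).
(!X || (X == (!W -> Y))): β-rule — branch into !X  //  (X == (!W -> Y)).
  branch 1 (add !X):
    × closes — contains both X and !X.
  branch 2 (add (X == (!W -> Y))):
    !(X == (!W -> Y)): β-rule — branch into X, !(!W -> Y)  //  !X, (!W -> Y).
      branch 2.1 (add X, !(!W -> Y)):
        !(!W -> Y): α-rule — add !W, !Y.
        (X == (!W -> Y)): β-rule — branch into X, (!W -> Y)  //  !X, !(!W -> Y).
          branch 2.1.1 (add X, (!W -> Y)):
            (!W -> Y): β-rule — branch into !!W  //  Y.
              branch 2.1.1.1 (add !!W):
                × closes — contains both W and !W.
              branch 2.1.1.2 (add Y):
                × closes — contains both Y and !Y.
          branch 2.1.2 (add !X, !(!W -> Y)):
            × closes — contains both X and !X.
      branch 2.2 (add !X, (!W -> Y)):
        × closes — contains both X and !X.
All 5 branches close.
Every branch closed; the formula is unsatisfiable.

Unsatisfiable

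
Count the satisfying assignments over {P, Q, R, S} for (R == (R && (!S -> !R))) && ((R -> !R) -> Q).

Initial set: {((R == (R && (!S -> !R))) && ((R -> !R) -> Q))}.
((R == (R && (!S -> !R))) && ((R -> !R) -> Q)): α-rule — add (R == (R && (!S -> !R))), ((R -> !R) -> Q).
(R == (R && (!S -> !R))): β-rule — branch into R, (R && (!S -> !R))  //  !R, !(R && (!S -> !R)).
  branch 1 (add R, (R && (!S -> !R))):
    (R && (!S -> !R)): α-rule — add R, (!S -> !R).
    ((R -> !R) -> Q): β-rule — branch into !(R -> !R)  //  Q.
      branch 1.1 (add !(R -> !R)):
        !(R -> !R): α-rule — add R, !!R.
        (!S -> !R): β-rule — branch into !!S  //  !R.
          branch 1.1.1 (add !!S):
            ○ open, literals {R=T, S=T}.
          branch 1.1.2 (add !R):
            × closes — contains both R and !R.
      branch 1.2 (add Q):
        (!S -> !R): β-rule — branch into !!S  //  !R.
          branch 1.2.1 (add !!S):
            ○ open, literals {Q=T, R=T, S=T}.
          branch 1.2.2 (add !R):
            × closes — contains both R and !R.
  branch 2 (add !R, !(R && (!S -> !R))):
    ((R -> !R) -> Q): β-rule — branch into !(R -> !R)  //  Q.
      branch 2.1 (add !(R -> !R)):
        !(R -> !R): α-rule — add R, !!R.
        × closes — contains both R and !R.
      branch 2.2 (add Q):
        !(R && (!S -> !R)): β-rule — branch into !R  //  !(!S -> !R).
          branch 2.2.1 (add !R):
            ○ open, literals {Q=T, R=F}.
          branch 2.2.2 (add !(!S -> !R)):
            !(!S -> !R): α-rule — add !S, !!R.
            × closes — contains both R and !R.
4 branches closed, 3 open.
Each open branch fixes some atoms; the unmentioned ones are free. Counting distinct full assignments: branch {R=T, S=T} (P, Q) contributes 4 new; branch {Q=T, R=T, S=T} (P) contributes 0 new; branch {Q=T, R=F} (P, S) contributes 4 new. Total: 8.

8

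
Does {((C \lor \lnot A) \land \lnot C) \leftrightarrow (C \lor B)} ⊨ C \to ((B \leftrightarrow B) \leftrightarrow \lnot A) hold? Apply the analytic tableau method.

Yes

Initial set: {T (((C \lor \lnot A) \land \lnot C) \leftrightarrow (C \lor B)); F (C \to ((B \leftrightarrow B) \leftrightarrow \lnot A))}.
F (C \to ((B \leftrightarrow B) \leftrightarrow \lnot A)): α-rule — add T C, F ((B \leftrightarrow B) \leftrightarrow \lnot A).
T (((C \lor \lnot A) \land \lnot C) \leftrightarrow (C \lor B)): β-rule — branch into T ((C \lor \lnot A) \land \lnot C), T (C \lor B)  //  F ((C \lor \lnot A) \land \lnot C), F (C \lor B).
  branch 1 (add T ((C \lor \lnot A) \land \lnot C), T (C \lor B)):
    T ((C \lor \lnot A) \land \lnot C): α-rule — add T (C \lor \lnot A), T \lnot C.
    × closes — contains both C and \lnot C.
  branch 2 (add F ((C \lor \lnot A) \land \lnot C), F (C \lor B)):
    F (C \lor B): α-rule — add F C, F B.
    × closes — contains both C and \lnot C.
All 2 branches close.
Every branch closed, so the premises entail the conclusion.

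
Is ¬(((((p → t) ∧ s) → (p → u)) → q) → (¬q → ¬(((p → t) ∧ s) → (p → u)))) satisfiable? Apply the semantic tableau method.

Unsatisfiable

Initial set: {¬(((((p → t) ∧ s) → (p → u)) → q) → (¬q → ¬(((p → t) ∧ s) → (p → u))))}.
¬(((((p → t) ∧ s) → (p → u)) → q) → (¬q → ¬(((p → t) ∧ s) → (p → u)))): α-rule — add ((((p → t) ∧ s) → (p → u)) → q), ¬(¬q → ¬(((p → t) ∧ s) → (p → u))).
¬(¬q → ¬(((p → t) ∧ s) → (p → u))): α-rule — add ¬q, ¬¬(((p → t) ∧ s) → (p → u)).
((((p → t) ∧ s) → (p → u)) → q): β-rule — branch into ¬(((p → t) ∧ s) → (p → u))  //  q.
  branch 1 (add ¬(((p → t) ∧ s) → (p → u))):
    ¬(((p → t) ∧ s) → (p → u)): α-rule — add ((p → t) ∧ s), ¬(p → u).
    ((p → t) ∧ s): α-rule — add (p → t), s.
    ¬(p → u): α-rule — add p, ¬u.
    ¬¬(((p → t) ∧ s) → (p → u)): β-rule — branch into ¬((p → t) ∧ s)  //  (p → u).
      branch 1.1 (add ¬((p → t) ∧ s)):
        (p → t): β-rule — branch into ¬p  //  t.
          branch 1.1.1 (add ¬p):
            × closes — contains both p and ¬p.
          branch 1.1.2 (add t):
            ¬((p → t) ∧ s): β-rule — branch into ¬(p → t)  //  ¬s.
              branch 1.1.2.1 (add ¬(p → t)):
                ¬(p → t): α-rule — add p, ¬t.
                × closes — contains both t and ¬t.
              branch 1.1.2.2 (add ¬s):
                × closes — contains both s and ¬s.
      branch 1.2 (add (p → u)):
        (p → t): β-rule — branch into ¬p  //  t.
          branch 1.2.1 (add ¬p):
            × closes — contains both p and ¬p.
          branch 1.2.2 (add t):
            (p → u): β-rule — branch into ¬p  //  u.
              branch 1.2.2.1 (add ¬p):
                × closes — contains both p and ¬p.
              branch 1.2.2.2 (add u):
                × closes — contains both u and ¬u.
  branch 2 (add q):
    × closes — contains both q and ¬q.
All 7 branches close.
Every branch closed; the formula is unsatisfiable.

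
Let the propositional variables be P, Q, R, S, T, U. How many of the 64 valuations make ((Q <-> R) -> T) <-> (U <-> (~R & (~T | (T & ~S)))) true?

32

Initial set: {T (((Q <-> R) -> T) <-> (U <-> (~R & (~T | (T & ~S)))))}.
T (((Q <-> R) -> T) <-> (U <-> (~R & (~T | (T & ~S))))): β-rule — branch into T ((Q <-> R) -> T), T (U <-> (~R & (~T | (T & ~S))))  //  F ((Q <-> R) -> T), F (U <-> (~R & (~T | (T & ~S)))).
  branch 1 (add T ((Q <-> R) -> T), T (U <-> (~R & (~T | (T & ~S))))):
    T ((Q <-> R) -> T): β-rule — branch into F (Q <-> R)  //  T T.
      branch 1.1 (add F (Q <-> R)):
        T (U <-> (~R & (~T | (T & ~S)))): β-rule — branch into T U, T (~R & (~T | (T & ~S)))  //  F U, F (~R & (~T | (T & ~S))).
          branch 1.1.1 (add T U, T (~R & (~T | (T & ~S)))):
            T (~R & (~T | (T & ~S))): α-rule — add T ~R, T (~T | (T & ~S)).
            F (Q <-> R): β-rule — branch into T Q, F R  //  F Q, T R.
              branch 1.1.1.1 (add T Q, F R):
                T (~T | (T & ~S)): β-rule — branch into T ~T  //  T (T & ~S).
                  branch 1.1.1.1.1 (add T ~T):
                    ○ open, literals {Q=1, R=0, T=0, U=1}.
                  branch 1.1.1.1.2 (add T (T & ~S)):
                    T (T & ~S): α-rule — add T T, T ~S.
                    ○ open, literals {Q=1, R=0, S=0, T=1, U=1}.
              branch 1.1.1.2 (add F Q, T R):
                × closes — contains both R and ~R.
          branch 1.1.2 (add F U, F (~R & (~T | (T & ~S)))):
            F (Q <-> R): β-rule — branch into T Q, F R  //  F Q, T R.
              branch 1.1.2.1 (add T Q, F R):
                F (~R & (~T | (T & ~S))): β-rule — branch into F ~R  //  F (~T | (T & ~S)).
                  branch 1.1.2.1.1 (add F ~R):
                    × closes — contains both R and ~R.
                  branch 1.1.2.1.2 (add F (~T | (T & ~S))):
                    F (~T | (T & ~S)): α-rule — add F ~T, F (T & ~S).
                    F (T & ~S): β-rule — branch into F T  //  F ~S.
                      branch 1.1.2.1.2.1 (add F T):
                        × closes — contains both T and ~T.
                      branch 1.1.2.1.2.2 (add F ~S):
                        ○ open, literals {Q=1, R=0, S=1, T=1, U=0}.
              branch 1.1.2.2 (add F Q, T R):
                F (~R & (~T | (T & ~S))): β-rule — branch into F ~R  //  F (~T | (T & ~S)).
                  branch 1.1.2.2.1 (add F ~R):
                    ○ open, literals {Q=0, R=1, U=0}.
                  branch 1.1.2.2.2 (add F (~T | (T & ~S))):
                    F (~T | (T & ~S)): α-rule — add F ~T, F (T & ~S).
                    F (T & ~S): β-rule — branch into F T  //  F ~S.
                      branch 1.1.2.2.2.1 (add F T):
                        × closes — contains both T and ~T.
                      branch 1.1.2.2.2.2 (add F ~S):
                        ○ open, literals {Q=0, R=1, S=1, T=1, U=0}.
      branch 1.2 (add T T):
        T (U <-> (~R & (~T | (T & ~S)))): β-rule — branch into T U, T (~R & (~T | (T & ~S)))  //  F U, F (~R & (~T | (T & ~S))).
          branch 1.2.1 (add T U, T (~R & (~T | (T & ~S)))):
            T (~R & (~T | (T & ~S))): α-rule — add T ~R, T (~T | (T & ~S)).
            T (~T | (T & ~S)): β-rule — branch into T ~T  //  T (T & ~S).
              branch 1.2.1.1 (add T ~T):
                × closes — contains both T and ~T.
              branch 1.2.1.2 (add T (T & ~S)):
                T (T & ~S): α-rule — add T T, T ~S.
                ○ open, literals {R=0, S=0, T=1, U=1}.
          branch 1.2.2 (add F U, F (~R & (~T | (T & ~S)))):
            F (~R & (~T | (T & ~S))): β-rule — branch into F ~R  //  F (~T | (T & ~S)).
              branch 1.2.2.1 (add F ~R):
                ○ open, literals {R=1, T=1, U=0}.
              branch 1.2.2.2 (add F (~T | (T & ~S))):
                F (~T | (T & ~S)): α-rule — add F ~T, F (T & ~S).
                F (T & ~S): β-rule — branch into F T  //  F ~S.
                  branch 1.2.2.2.1 (add F T):
                    × closes — contains both T and ~T.
                  branch 1.2.2.2.2 (add F ~S):
                    ○ open, literals {S=1, T=1, U=0}.
  branch 2 (add F ((Q <-> R) -> T), F (U <-> (~R & (~T | (T & ~S))))):
    F ((Q <-> R) -> T): α-rule — add T (Q <-> R), F T.
    F (U <-> (~R & (~T | (T & ~S)))): β-rule — branch into T U, F (~R & (~T | (T & ~S)))  //  F U, T (~R & (~T | (T & ~S))).
      branch 2.1 (add T U, F (~R & (~T | (T & ~S)))):
        T (Q <-> R): β-rule — branch into T Q, T R  //  F Q, F R.
          branch 2.1.1 (add T Q, T R):
            F (~R & (~T | (T & ~S))): β-rule — branch into F ~R  //  F (~T | (T & ~S)).
              branch 2.1.1.1 (add F ~R):
                ○ open, literals {Q=1, R=1, T=0, U=1}.
              branch 2.1.1.2 (add F (~T | (T & ~S))):
                F (~T | (T & ~S)): α-rule — add F ~T, F (T & ~S).
                × closes — contains both T and ~T.
          branch 2.1.2 (add F Q, F R):
            F (~R & (~T | (T & ~S))): β-rule — branch into F ~R  //  F (~T | (T & ~S)).
              branch 2.1.2.1 (add F ~R):
                × closes — contains both R and ~R.
              branch 2.1.2.2 (add F (~T | (T & ~S))):
                F (~T | (T & ~S)): α-rule — add F ~T, F (T & ~S).
                × closes — contains both T and ~T.
      branch 2.2 (add F U, T (~R & (~T | (T & ~S)))):
        T (~R & (~T | (T & ~S))): α-rule — add T ~R, T (~T | (T & ~S)).
        T (Q <-> R): β-rule — branch into T Q, T R  //  F Q, F R.
          branch 2.2.1 (add T Q, T R):
            × closes — contains both R and ~R.
          branch 2.2.2 (add F Q, F R):
            T (~T | (T & ~S)): β-rule — branch into T ~T  //  T (T & ~S).
              branch 2.2.2.1 (add T ~T):
                ○ open, literals {Q=0, R=0, T=0, U=0}.
              branch 2.2.2.2 (add T (T & ~S)):
                T (T & ~S): α-rule — add T T, T ~S.
                × closes — contains both T and ~T.
11 branches closed, 10 open.
Each open branch fixes some atoms; the unmentioned ones are free. Counting distinct full assignments: branch {Q=1, R=0, T=0, U=1} (P, S) contributes 4 new; branch {Q=1, R=0, S=0, T=1, U=1} (P) contributes 2 new; branch {Q=1, R=0, S=1, T=1, U=0} (P) contributes 2 new; branch {Q=0, R=1, U=0} (P, S, T) contributes 8 new; branch {Q=0, R=1, S=1, T=1, U=0} (P) contributes 0 new; branch {R=0, S=0, T=1, U=1} (P, Q) contributes 2 new; branch {R=1, T=1, U=0} (P, Q, S) contributes 4 new; branch {S=1, T=1, U=0} (P, Q, R) contributes 2 new; branch {Q=1, R=1, T=0, U=1} (P, S) contributes 4 new; branch {Q=0, R=0, T=0, U=0} (P, S) contributes 4 new. Total: 32.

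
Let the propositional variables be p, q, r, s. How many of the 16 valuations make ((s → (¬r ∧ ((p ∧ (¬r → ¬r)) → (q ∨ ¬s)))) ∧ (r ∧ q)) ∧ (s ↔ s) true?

Initial set: {(((s → (¬r ∧ ((p ∧ (¬r → ¬r)) → (q ∨ ¬s)))) ∧ (r ∧ q)) ∧ (s ↔ s))}.
(((s → (¬r ∧ ((p ∧ (¬r → ¬r)) → (q ∨ ¬s)))) ∧ (r ∧ q)) ∧ (s ↔ s)): α-rule — add ((s → (¬r ∧ ((p ∧ (¬r → ¬r)) → (q ∨ ¬s)))) ∧ (r ∧ q)), (s ↔ s).
((s → (¬r ∧ ((p ∧ (¬r → ¬r)) → (q ∨ ¬s)))) ∧ (r ∧ q)): α-rule — add (s → (¬r ∧ ((p ∧ (¬r → ¬r)) → (q ∨ ¬s)))), (r ∧ q).
(r ∧ q): α-rule — add r, q.
(s ↔ s): β-rule — branch into s, s  //  ¬s, ¬s.
  branch 1 (add s, s):
    (s → (¬r ∧ ((p ∧ (¬r → ¬r)) → (q ∨ ¬s)))): β-rule — branch into ¬s  //  (¬r ∧ ((p ∧ (¬r → ¬r)) → (q ∨ ¬s))).
      branch 1.1 (add ¬s):
        × closes — contains both s and ¬s.
      branch 1.2 (add (¬r ∧ ((p ∧ (¬r → ¬r)) → (q ∨ ¬s)))):
        (¬r ∧ ((p ∧ (¬r → ¬r)) → (q ∨ ¬s))): α-rule — add ¬r, ((p ∧ (¬r → ¬r)) → (q ∨ ¬s)).
        × closes — contains both r and ¬r.
  branch 2 (add ¬s, ¬s):
    (s → (¬r ∧ ((p ∧ (¬r → ¬r)) → (q ∨ ¬s)))): β-rule — branch into ¬s  //  (¬r ∧ ((p ∧ (¬r → ¬r)) → (q ∨ ¬s))).
      branch 2.1 (add ¬s):
        ○ open, literals {q=true, r=true, s=false}.
      branch 2.2 (add (¬r ∧ ((p ∧ (¬r → ¬r)) → (q ∨ ¬s)))):
        (¬r ∧ ((p ∧ (¬r → ¬r)) → (q ∨ ¬s))): α-rule — add ¬r, ((p ∧ (¬r → ¬r)) → (q ∨ ¬s)).
        × closes — contains both r and ¬r.
3 branches closed, 1 open.
Each open branch fixes some atoms; the unmentioned ones are free. Counting distinct full assignments: branch {q=true, r=true, s=false} (p) contributes 2 new. Total: 2.

2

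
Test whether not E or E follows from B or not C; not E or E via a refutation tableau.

Yes

Initial set: {(B or not C); (not E or E); not (not E or E)}.
not (not E or E): α-rule — add not not E, not E.
× closes — contains both E and not E.
All 1 branch closes.
Every branch closed, so the premises entail the conclusion.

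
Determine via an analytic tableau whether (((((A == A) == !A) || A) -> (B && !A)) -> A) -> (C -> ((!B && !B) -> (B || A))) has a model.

Initial set: {((((((A == A) == !A) || A) -> (B && !A)) -> A) -> (C -> ((!B && !B) -> (B || A))))}.
((((((A == A) == !A) || A) -> (B && !A)) -> A) -> (C -> ((!B && !B) -> (B || A)))): β-rule — branch into !(((((A == A) == !A) || A) -> (B && !A)) -> A)  //  (C -> ((!B && !B) -> (B || A))).
  branch 1 (add !(((((A == A) == !A) || A) -> (B && !A)) -> A)):
    !(((((A == A) == !A) || A) -> (B && !A)) -> A): α-rule — add ((((A == A) == !A) || A) -> (B && !A)), !A.
    ((((A == A) == !A) || A) -> (B && !A)): β-rule — branch into !(((A == A) == !A) || A)  //  (B && !A).
      branch 1.1 (add !(((A == A) == !A) || A)):
        !(((A == A) == !A) || A): α-rule — add !((A == A) == !A), !A.
        !((A == A) == !A): β-rule — branch into (A == A), !!A  //  !(A == A), !A.
          branch 1.1.1 (add (A == A), !!A):
            × closes — contains both A and !A.
          branch 1.1.2 (add !(A == A), !A):
            !(A == A): β-rule — branch into A, !A  //  !A, A.
              branch 1.1.2.1 (add A, !A):
                × closes — contains both A and !A.
              branch 1.1.2.2 (add !A, A):
                × closes — contains both A and !A.
      branch 1.2 (add (B && !A)):
        (B && !A): α-rule — add B, !A.
        ○ open, literals {A=0, B=1}.
  branch 2 (add (C -> ((!B && !B) -> (B || A)))):
    (C -> ((!B && !B) -> (B || A))): β-rule — branch into !C  //  ((!B && !B) -> (B || A)).
      branch 2.1 (add !C):
        ○ open, literals {C=0}.
      branch 2.2 (add ((!B && !B) -> (B || A))):
        ((!B && !B) -> (B || A)): β-rule — branch into !(!B && !B)  //  (B || A).
          branch 2.2.1 (add !(!B && !B)):
            !(!B && !B): β-rule — branch into !!B  //  !!B.
              branch 2.2.1.1 (add !!B):
                ○ open, literals {B=1}.
              branch 2.2.1.2 (add !!B):
                ○ open, literals {B=1}.
          branch 2.2.2 (add (B || A)):
            (B || A): β-rule — branch into B  //  A.
              branch 2.2.2.1 (add B):
                ○ open, literals {B=1}.
              branch 2.2.2.2 (add A):
                ○ open, literals {A=1}.
3 branches closed, 6 open.
An open branch gives a satisfying assignment: A=0, B=1.

Satisfiable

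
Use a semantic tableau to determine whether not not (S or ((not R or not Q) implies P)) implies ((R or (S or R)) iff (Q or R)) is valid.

Assume the negation and expand:
Initial set: {not (not not (S or ((not R or not Q) implies P)) implies ((R or (S or R)) iff (Q or R)))}.
not (not not (S or ((not R or not Q) implies P)) implies ((R or (S or R)) iff (Q or R))): α-rule — add not not (S or ((not R or not Q) implies P)), not ((R or (S or R)) iff (Q or R)).
not not (S or ((not R or not Q) implies P)): drop double negation, giving (S or ((not R or not Q) implies P)).
not ((R or (S or R)) iff (Q or R)): β-rule — branch into (R or (S or R)), not (Q or R)  //  not (R or (S or R)), (Q or R).
  branch 1 (add (R or (S or R)), not (Q or R)):
    not (Q or R): α-rule — add not Q, not R.
    (S or ((not R or not Q) implies P)): β-rule — branch into S  //  ((not R or not Q) implies P).
      branch 1.1 (add S):
        (R or (S or R)): β-rule — branch into R  //  (S or R).
          branch 1.1.1 (add R):
            × closes — contains both R and not R.
          branch 1.1.2 (add (S or R)):
            (S or R): β-rule — branch into S  //  R.
              branch 1.1.2.1 (add S):
                ○ open, literals {Q=0, R=0, S=1}.
              branch 1.1.2.2 (add R):
                × closes — contains both R and not R.
      branch 1.2 (add ((not R or not Q) implies P)):
        (R or (S or R)): β-rule — branch into R  //  (S or R).
          branch 1.2.1 (add R):
            × closes — contains both R and not R.
          branch 1.2.2 (add (S or R)):
            ((not R or not Q) implies P): β-rule — branch into not (not R or not Q)  //  P.
              branch 1.2.2.1 (add not (not R or not Q)):
                not (not R or not Q): α-rule — add not not R, not not Q.
                × closes — contains both R and not R.
              branch 1.2.2.2 (add P):
                (S or R): β-rule — branch into S  //  R.
                  branch 1.2.2.2.1 (add S):
                    ○ open, literals {P=1, Q=0, R=0, S=1}.
                  branch 1.2.2.2.2 (add R):
                    × closes — contains both R and not R.
  branch 2 (add not (R or (S or R)), (Q or R)):
    not (R or (S or R)): α-rule — add not R, not (S or R).
    not (S or R): α-rule — add not S, not R.
    (S or ((not R or not Q) implies P)): β-rule — branch into S  //  ((not R or not Q) implies P).
      branch 2.1 (add S):
        × closes — contains both S and not S.
      branch 2.2 (add ((not R or not Q) implies P)):
        (Q or R): β-rule — branch into Q  //  R.
          branch 2.2.1 (add Q):
            ((not R or not Q) implies P): β-rule — branch into not (not R or not Q)  //  P.
              branch 2.2.1.1 (add not (not R or not Q)):
                not (not R or not Q): α-rule — add not not R, not not Q.
                × closes — contains both R and not R.
              branch 2.2.1.2 (add P):
                ○ open, literals {P=1, Q=1, R=0, S=0}.
          branch 2.2.2 (add R):
            × closes — contains both R and not R.
8 branches closed, 3 open.
An open branch gives a countermodel: Q=0, R=0, S=1 (unmentioned atoms arbitrary); under it the original formula is false.

Not valid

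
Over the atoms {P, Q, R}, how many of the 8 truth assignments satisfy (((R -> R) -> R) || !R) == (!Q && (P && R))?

1

Initial set: {T ((((R -> R) -> R) || !R) == (!Q && (P && R)))}.
T ((((R -> R) -> R) || !R) == (!Q && (P && R))): β-rule — branch into T (((R -> R) -> R) || !R), T (!Q && (P && R))  //  F (((R -> R) -> R) || !R), F (!Q && (P && R)).
  branch 1 (add T (((R -> R) -> R) || !R), T (!Q && (P && R))):
    T (!Q && (P && R)): α-rule — add T !Q, T (P && R).
    T (P && R): α-rule — add T P, T R.
    T (((R -> R) -> R) || !R): β-rule — branch into T ((R -> R) -> R)  //  T !R.
      branch 1.1 (add T ((R -> R) -> R)):
        T ((R -> R) -> R): β-rule — branch into F (R -> R)  //  T R.
          branch 1.1.1 (add F (R -> R)):
            F (R -> R): α-rule — add T R, F R.
            × closes — contains both R and !R.
          branch 1.1.2 (add T R):
            ○ open, literals {P=T, Q=F, R=T}.
      branch 1.2 (add T !R):
        × closes — contains both R and !R.
  branch 2 (add F (((R -> R) -> R) || !R), F (!Q && (P && R))):
    F (((R -> R) -> R) || !R): α-rule — add F ((R -> R) -> R), F !R.
    F ((R -> R) -> R): α-rule — add T (R -> R), F R.
    × closes — contains both R and !R.
3 branches closed, 1 open.
Each open branch fixes some atoms; the unmentioned ones are free. Counting distinct full assignments: branch {P=T, Q=F, R=T} (none free) contributes 1 new. Total: 1.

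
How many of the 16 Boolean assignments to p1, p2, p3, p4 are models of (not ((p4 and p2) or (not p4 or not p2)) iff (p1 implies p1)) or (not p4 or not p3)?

Initial set: {((not ((p4 and p2) or (not p4 or not p2)) iff (p1 implies p1)) or (not p4 or not p3))}.
((not ((p4 and p2) or (not p4 or not p2)) iff (p1 implies p1)) or (not p4 or not p3)): β-rule — branch into (not ((p4 and p2) or (not p4 or not p2)) iff (p1 implies p1))  //  (not p4 or not p3).
  branch 1 (add (not ((p4 and p2) or (not p4 or not p2)) iff (p1 implies p1))):
    (not ((p4 and p2) or (not p4 or not p2)) iff (p1 implies p1)): β-rule — branch into not ((p4 and p2) or (not p4 or not p2)), (p1 implies p1)  //  not not ((p4 and p2) or (not p4 or not p2)), not (p1 implies p1).
      branch 1.1 (add not ((p4 and p2) or (not p4 or not p2)), (p1 implies p1)):
        not ((p4 and p2) or (not p4 or not p2)): α-rule — add not (p4 and p2), not (not p4 or not p2).
        not (not p4 or not p2): α-rule — add not not p4, not not p2.
        (p1 implies p1): β-rule — branch into not p1  //  p1.
          branch 1.1.1 (add not p1):
            not (p4 and p2): β-rule — branch into not p4  //  not p2.
              branch 1.1.1.1 (add not p4):
                × closes — contains both p4 and not p4.
              branch 1.1.1.2 (add not p2):
                × closes — contains both p2 and not p2.
          branch 1.1.2 (add p1):
            not (p4 and p2): β-rule — branch into not p4  //  not p2.
              branch 1.1.2.1 (add not p4):
                × closes — contains both p4 and not p4.
              branch 1.1.2.2 (add not p2):
                × closes — contains both p2 and not p2.
      branch 1.2 (add not not ((p4 and p2) or (not p4 or not p2)), not (p1 implies p1)):
        not (p1 implies p1): α-rule — add p1, not p1.
        × closes — contains both p1 and not p1.
  branch 2 (add (not p4 or not p3)):
    (not p4 or not p3): β-rule — branch into not p4  //  not p3.
      branch 2.1 (add not p4):
        ○ open, literals {p4=F}.
      branch 2.2 (add not p3):
        ○ open, literals {p3=F}.
5 branches closed, 2 open.
Each open branch fixes some atoms; the unmentioned ones are free. Counting distinct full assignments: branch {p4=F} (p1, p2, p3) contributes 8 new; branch {p3=F} (p1, p2, p4) contributes 4 new. Total: 12.

12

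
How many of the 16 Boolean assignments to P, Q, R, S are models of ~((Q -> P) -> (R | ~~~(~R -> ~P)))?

Initial set: {~((Q -> P) -> (R | ~~~(~R -> ~P)))}.
~((Q -> P) -> (R | ~~~(~R -> ~P))): α-rule — add (Q -> P), ~(R | ~~~(~R -> ~P)).
~(R | ~~~(~R -> ~P)): α-rule — add ~R, ~~~~(~R -> ~P).
~~~~(~R -> ~P): drop double negation, giving ~~(~R -> ~P).
(Q -> P): β-rule — branch into ~Q  //  P.
  branch 1 (add ~Q):
    ~~(~R -> ~P): β-rule — branch into ~~R  //  ~P.
      branch 1.1 (add ~~R):
        × closes — contains both R and ~R.
      branch 1.2 (add ~P):
        ○ open, literals {P=false, Q=false, R=false}.
  branch 2 (add P):
    ~~(~R -> ~P): β-rule — branch into ~~R  //  ~P.
      branch 2.1 (add ~~R):
        × closes — contains both R and ~R.
      branch 2.2 (add ~P):
        × closes — contains both P and ~P.
3 branches closed, 1 open.
Each open branch fixes some atoms; the unmentioned ones are free. Counting distinct full assignments: branch {P=false, Q=false, R=false} (S) contributes 2 new. Total: 2.

2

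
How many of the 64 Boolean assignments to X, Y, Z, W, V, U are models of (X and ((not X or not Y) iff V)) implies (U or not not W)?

60

Initial set: {((X and ((not X or not Y) iff V)) implies (U or not not W))}.
((X and ((not X or not Y) iff V)) implies (U or not not W)): β-rule — branch into not (X and ((not X or not Y) iff V))  //  (U or not not W).
  branch 1 (add not (X and ((not X or not Y) iff V))):
    not (X and ((not X or not Y) iff V)): β-rule — branch into not X  //  not ((not X or not Y) iff V).
      branch 1.1 (add not X):
        ○ open, literals {X=0}.
      branch 1.2 (add not ((not X or not Y) iff V)):
        not ((not X or not Y) iff V): β-rule — branch into (not X or not Y), not V  //  not (not X or not Y), V.
          branch 1.2.1 (add (not X or not Y), not V):
            (not X or not Y): β-rule — branch into not X  //  not Y.
              branch 1.2.1.1 (add not X):
                ○ open, literals {V=0, X=0}.
              branch 1.2.1.2 (add not Y):
                ○ open, literals {V=0, Y=0}.
          branch 1.2.2 (add not (not X or not Y), V):
            not (not X or not Y): α-rule — add not not X, not not Y.
            ○ open, literals {V=1, X=1, Y=1}.
  branch 2 (add (U or not not W)):
    (U or not not W): β-rule — branch into U  //  not not W.
      branch 2.1 (add U):
        ○ open, literals {U=1}.
      branch 2.2 (add not not W):
        not not W: drop double negation, giving W.
        ○ open, literals {W=1}.
0 branches closed, 6 open.
Each open branch fixes some atoms; the unmentioned ones are free. Counting distinct full assignments: branch {X=0} (Y, Z, W, V, U) contributes 32 new; branch {V=0, X=0} (Y, Z, W, U) contributes 0 new; branch {V=0, Y=0} (X, Z, W, U) contributes 8 new; branch {V=1, X=1, Y=1} (Z, W, U) contributes 8 new; branch {U=1} (X, Y, Z, W, V) contributes 8 new; branch {W=1} (X, Y, Z, V, U) contributes 4 new. Total: 60.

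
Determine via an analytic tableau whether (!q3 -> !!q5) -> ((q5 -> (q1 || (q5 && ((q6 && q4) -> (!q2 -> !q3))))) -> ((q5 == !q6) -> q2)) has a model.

Initial set: {((!q3 -> !!q5) -> ((q5 -> (q1 || (q5 && ((q6 && q4) -> (!q2 -> !q3))))) -> ((q5 == !q6) -> q2)))}.
((!q3 -> !!q5) -> ((q5 -> (q1 || (q5 && ((q6 && q4) -> (!q2 -> !q3))))) -> ((q5 == !q6) -> q2))): β-rule — branch into !(!q3 -> !!q5)  //  ((q5 -> (q1 || (q5 && ((q6 && q4) -> (!q2 -> !q3))))) -> ((q5 == !q6) -> q2)).
  branch 1 (add !(!q3 -> !!q5)):
    !(!q3 -> !!q5): α-rule — add !q3, !!!q5.
    !!!q5: drop double negation, giving !q5.
    ○ open, literals {q3=F, q5=F}.
  branch 2 (add ((q5 -> (q1 || (q5 && ((q6 && q4) -> (!q2 -> !q3))))) -> ((q5 == !q6) -> q2))):
    ((q5 -> (q1 || (q5 && ((q6 && q4) -> (!q2 -> !q3))))) -> ((q5 == !q6) -> q2)): β-rule — branch into !(q5 -> (q1 || (q5 && ((q6 && q4) -> (!q2 -> !q3)))))  //  ((q5 == !q6) -> q2).
      branch 2.1 (add !(q5 -> (q1 || (q5 && ((q6 && q4) -> (!q2 -> !q3)))))):
        !(q5 -> (q1 || (q5 && ((q6 && q4) -> (!q2 -> !q3))))): α-rule — add q5, !(q1 || (q5 && ((q6 && q4) -> (!q2 -> !q3)))).
        !(q1 || (q5 && ((q6 && q4) -> (!q2 -> !q3)))): α-rule — add !q1, !(q5 && ((q6 && q4) -> (!q2 -> !q3))).
        !(q5 && ((q6 && q4) -> (!q2 -> !q3))): β-rule — branch into !q5  //  !((q6 && q4) -> (!q2 -> !q3)).
          branch 2.1.1 (add !q5):
            × closes — contains both q5 and !q5.
          branch 2.1.2 (add !((q6 && q4) -> (!q2 -> !q3))):
            !((q6 && q4) -> (!q2 -> !q3)): α-rule — add (q6 && q4), !(!q2 -> !q3).
            (q6 && q4): α-rule — add q6, q4.
            !(!q2 -> !q3): α-rule — add !q2, !!q3.
            ○ open, literals {q1=F, q2=F, q3=T, q4=T, q5=T, q6=T}.
      branch 2.2 (add ((q5 == !q6) -> q2)):
        ((q5 == !q6) -> q2): β-rule — branch into !(q5 == !q6)  //  q2.
          branch 2.2.1 (add !(q5 == !q6)):
            !(q5 == !q6): β-rule — branch into q5, !!q6  //  !q5, !q6.
              branch 2.2.1.1 (add q5, !!q6):
                ○ open, literals {q5=T, q6=T}.
              branch 2.2.1.2 (add !q5, !q6):
                ○ open, literals {q5=F, q6=F}.
          branch 2.2.2 (add q2):
            ○ open, literals {q2=T}.
1 branch closed, 5 open.
An open branch gives a satisfying assignment: q3=F, q5=F.

Satisfiable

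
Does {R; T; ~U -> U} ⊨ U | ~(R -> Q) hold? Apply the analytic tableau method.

Yes

Initial set: {R; T; (~U -> U); ~(U | ~(R -> Q))}.
~(U | ~(R -> Q)): α-rule — add ~U, ~~(R -> Q).
(~U -> U): β-rule — branch into ~~U  //  U.
  branch 1 (add ~~U):
    × closes — contains both U and ~U.
  branch 2 (add U):
    × closes — contains both U and ~U.
All 2 branches close.
Every branch closed, so the premises entail the conclusion.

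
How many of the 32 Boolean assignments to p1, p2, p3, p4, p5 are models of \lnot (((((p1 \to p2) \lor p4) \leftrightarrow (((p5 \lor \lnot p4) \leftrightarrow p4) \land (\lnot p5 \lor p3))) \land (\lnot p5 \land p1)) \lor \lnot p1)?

Initial set: {\lnot (((((p1 \to p2) \lor p4) \leftrightarrow (((p5 \lor \lnot p4) \leftrightarrow p4) \land (\lnot p5 \lor p3))) \land (\lnot p5 \land p1)) \lor \lnot p1)}.
\lnot (((((p1 \to p2) \lor p4) \leftrightarrow (((p5 \lor \lnot p4) \leftrightarrow p4) \land (\lnot p5 \lor p3))) \land (\lnot p5 \land p1)) \lor \lnot p1): α-rule — add \lnot ((((p1 \to p2) \lor p4) \leftrightarrow (((p5 \lor \lnot p4) \leftrightarrow p4) \land (\lnot p5 \lor p3))) \land (\lnot p5 \land p1)), \lnot \lnot p1.
\lnot ((((p1 \to p2) \lor p4) \leftrightarrow (((p5 \lor \lnot p4) \leftrightarrow p4) \land (\lnot p5 \lor p3))) \land (\lnot p5 \land p1)): β-rule — branch into \lnot (((p1 \to p2) \lor p4) \leftrightarrow (((p5 \lor \lnot p4) \leftrightarrow p4) \land (\lnot p5 \lor p3)))  //  \lnot (\lnot p5 \land p1).
  branch 1 (add \lnot (((p1 \to p2) \lor p4) \leftrightarrow (((p5 \lor \lnot p4) \leftrightarrow p4) \land (\lnot p5 \lor p3)))):
    \lnot (((p1 \to p2) \lor p4) \leftrightarrow (((p5 \lor \lnot p4) \leftrightarrow p4) \land (\lnot p5 \lor p3))): β-rule — branch into ((p1 \to p2) \lor p4), \lnot (((p5 \lor \lnot p4) \leftrightarrow p4) \land (\lnot p5 \lor p3))  //  \lnot ((p1 \to p2) \lor p4), (((p5 \lor \lnot p4) \leftrightarrow p4) \land (\lnot p5 \lor p3)).
      branch 1.1 (add ((p1 \to p2) \lor p4), \lnot (((p5 \lor \lnot p4) \leftrightarrow p4) \land (\lnot p5 \lor p3))):
        ((p1 \to p2) \lor p4): β-rule — branch into (p1 \to p2)  //  p4.
          branch 1.1.1 (add (p1 \to p2)):
            \lnot (((p5 \lor \lnot p4) \leftrightarrow p4) \land (\lnot p5 \lor p3)): β-rule — branch into \lnot ((p5 \lor \lnot p4) \leftrightarrow p4)  //  \lnot (\lnot p5 \lor p3).
              branch 1.1.1.1 (add \lnot ((p5 \lor \lnot p4) \leftrightarrow p4)):
                (p1 \to p2): β-rule — branch into \lnot p1  //  p2.
                  branch 1.1.1.1.1 (add \lnot p1):
                    × closes — contains both p1 and \lnot p1.
                  branch 1.1.1.1.2 (add p2):
                    \lnot ((p5 \lor \lnot p4) \leftrightarrow p4): β-rule — branch into (p5 \lor \lnot p4), \lnot p4  //  \lnot (p5 \lor \lnot p4), p4.
                      branch 1.1.1.1.2.1 (add (p5 \lor \lnot p4), \lnot p4):
                        (p5 \lor \lnot p4): β-rule — branch into p5  //  \lnot p4.
                          branch 1.1.1.1.2.1.1 (add p5):
                            ○ open, literals {p1=T, p2=T, p4=F, p5=T}.
                          branch 1.1.1.1.2.1.2 (add \lnot p4):
                            ○ open, literals {p1=T, p2=T, p4=F}.
                      branch 1.1.1.1.2.2 (add \lnot (p5 \lor \lnot p4), p4):
                        \lnot (p5 \lor \lnot p4): α-rule — add \lnot p5, \lnot \lnot p4.
                        ○ open, literals {p1=T, p2=T, p4=T, p5=F}.
              branch 1.1.1.2 (add \lnot (\lnot p5 \lor p3)):
                \lnot (\lnot p5 \lor p3): α-rule — add \lnot \lnot p5, \lnot p3.
                (p1 \to p2): β-rule — branch into \lnot p1  //  p2.
                  branch 1.1.1.2.1 (add \lnot p1):
                    × closes — contains both p1 and \lnot p1.
                  branch 1.1.1.2.2 (add p2):
                    ○ open, literals {p1=T, p2=T, p3=F, p5=T}.
          branch 1.1.2 (add p4):
            \lnot (((p5 \lor \lnot p4) \leftrightarrow p4) \land (\lnot p5 \lor p3)): β-rule — branch into \lnot ((p5 \lor \lnot p4) \leftrightarrow p4)  //  \lnot (\lnot p5 \lor p3).
              branch 1.1.2.1 (add \lnot ((p5 \lor \lnot p4) \leftrightarrow p4)):
                \lnot ((p5 \lor \lnot p4) \leftrightarrow p4): β-rule — branch into (p5 \lor \lnot p4), \lnot p4  //  \lnot (p5 \lor \lnot p4), p4.
                  branch 1.1.2.1.1 (add (p5 \lor \lnot p4), \lnot p4):
                    × closes — contains both p4 and \lnot p4.
                  branch 1.1.2.1.2 (add \lnot (p5 \lor \lnot p4), p4):
                    \lnot (p5 \lor \lnot p4): α-rule — add \lnot p5, \lnot \lnot p4.
                    ○ open, literals {p1=T, p4=T, p5=F}.
              branch 1.1.2.2 (add \lnot (\lnot p5 \lor p3)):
                \lnot (\lnot p5 \lor p3): α-rule — add \lnot \lnot p5, \lnot p3.
                ○ open, literals {p1=T, p3=F, p4=T, p5=T}.
      branch 1.2 (add \lnot ((p1 \to p2) \lor p4), (((p5 \lor \lnot p4) \leftrightarrow p4) \land (\lnot p5 \lor p3))):
        \lnot ((p1 \to p2) \lor p4): α-rule — add \lnot (p1 \to p2), \lnot p4.
        (((p5 \lor \lnot p4) \leftrightarrow p4) \land (\lnot p5 \lor p3)): α-rule — add ((p5 \lor \lnot p4) \leftrightarrow p4), (\lnot p5 \lor p3).
        \lnot (p1 \to p2): α-rule — add p1, \lnot p2.
        ((p5 \lor \lnot p4) \leftrightarrow p4): β-rule — branch into (p5 \lor \lnot p4), p4  //  \lnot (p5 \lor \lnot p4), \lnot p4.
          branch 1.2.1 (add (p5 \lor \lnot p4), p4):
            × closes — contains both p4 and \lnot p4.
          branch 1.2.2 (add \lnot (p5 \lor \lnot p4), \lnot p4):
            \lnot (p5 \lor \lnot p4): α-rule — add \lnot p5, \lnot \lnot p4.
            × closes — contains both p4 and \lnot p4.
  branch 2 (add \lnot (\lnot p5 \land p1)):
    \lnot (\lnot p5 \land p1): β-rule — branch into \lnot \lnot p5  //  \lnot p1.
      branch 2.1 (add \lnot \lnot p5):
        ○ open, literals {p1=T, p5=T}.
      branch 2.2 (add \lnot p1):
        × closes — contains both p1 and \lnot p1.
6 branches closed, 7 open.
Each open branch fixes some atoms; the unmentioned ones are free. Counting distinct full assignments: branch {p1=T, p2=T, p4=F, p5=T} (p3) contributes 2 new; branch {p1=T, p2=T, p4=F} (p3, p5) contributes 2 new; branch {p1=T, p2=T, p4=T, p5=F} (p3) contributes 2 new; branch {p1=T, p2=T, p3=F, p5=T} (p4) contributes 1 new; branch {p1=T, p4=T, p5=F} (p2, p3) contributes 2 new; branch {p1=T, p3=F, p4=T, p5=T} (p2) contributes 1 new; branch {p1=T, p5=T} (p2, p3, p4) contributes 4 new. Total: 14.

14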